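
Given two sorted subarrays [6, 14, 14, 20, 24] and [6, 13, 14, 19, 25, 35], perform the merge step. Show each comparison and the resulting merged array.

Merging process:

Compare 6 vs 6: take 6 from left. Merged: [6]
Compare 14 vs 6: take 6 from right. Merged: [6, 6]
Compare 14 vs 13: take 13 from right. Merged: [6, 6, 13]
Compare 14 vs 14: take 14 from left. Merged: [6, 6, 13, 14]
Compare 14 vs 14: take 14 from left. Merged: [6, 6, 13, 14, 14]
Compare 20 vs 14: take 14 from right. Merged: [6, 6, 13, 14, 14, 14]
Compare 20 vs 19: take 19 from right. Merged: [6, 6, 13, 14, 14, 14, 19]
Compare 20 vs 25: take 20 from left. Merged: [6, 6, 13, 14, 14, 14, 19, 20]
Compare 24 vs 25: take 24 from left. Merged: [6, 6, 13, 14, 14, 14, 19, 20, 24]
Append remaining from right: [25, 35]. Merged: [6, 6, 13, 14, 14, 14, 19, 20, 24, 25, 35]

Final merged array: [6, 6, 13, 14, 14, 14, 19, 20, 24, 25, 35]
Total comparisons: 9

The merged array is [6, 6, 13, 14, 14, 14, 19, 20, 24, 25, 35], requiring 9 comparisons. The merge step runs in O(n) time where n is the total number of elements.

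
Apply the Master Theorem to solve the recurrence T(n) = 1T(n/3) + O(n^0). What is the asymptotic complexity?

Master Theorem for T(n) = 1T(n/3) + O(n^0):

a = 1, b = 3, c = 0
log_b(a) = log_3(1) = 0.0000

Case 2: c = 0 = log_3(1) = 0.0000
T(n) = O(n^0 log n) = O(log n)

For T(n) = 1T(n/3) + O(n^0): log_3(1) = 0.0000. This is Case 2 of the Master Theorem (c = log_b(a), equal work at all levels), giving O(log n).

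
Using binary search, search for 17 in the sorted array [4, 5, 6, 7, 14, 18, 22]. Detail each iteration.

Binary search for 17 in [4, 5, 6, 7, 14, 18, 22]:

lo=0, hi=6, mid=3, arr[mid]=7 -> 7 < 17, search right half
lo=4, hi=6, mid=5, arr[mid]=18 -> 18 > 17, search left half
lo=4, hi=4, mid=4, arr[mid]=14 -> 14 < 17, search right half
lo=5 > hi=4, target 17 not found

Binary search determines that 17 is not in the array after 3 comparisons. The search space was exhausted without finding the target.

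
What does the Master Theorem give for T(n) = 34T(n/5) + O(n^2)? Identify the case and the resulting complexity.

Master Theorem for T(n) = 34T(n/5) + O(n^2):

a = 34, b = 5, c = 2
log_b(a) = log_5(34) = 2.1911

Case 1: c = 2 < log_5(34) = 2.1911
T(n) = O(n^(log_5 34))

For T(n) = 34T(n/5) + O(n^2): log_5(34) = 2.1911. This is Case 1 of the Master Theorem (c < log_b(a), work dominated by leaves), giving O(n^(log_5 34)).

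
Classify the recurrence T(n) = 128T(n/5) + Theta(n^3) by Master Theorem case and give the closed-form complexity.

Master Theorem for T(n) = 128T(n/5) + O(n^3):

a = 128, b = 5, c = 3
log_b(a) = log_5(128) = 3.0147

Case 1: c = 3 < log_5(128) = 3.0147
T(n) = O(n^(log_5 128))

For T(n) = 128T(n/5) + O(n^3): log_5(128) = 3.0147. This is Case 1 of the Master Theorem (c < log_b(a), work dominated by leaves), giving O(n^(log_5 128)).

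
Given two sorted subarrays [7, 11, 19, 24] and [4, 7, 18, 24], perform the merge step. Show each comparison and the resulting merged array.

Merging process:

Compare 7 vs 4: take 4 from right. Merged: [4]
Compare 7 vs 7: take 7 from left. Merged: [4, 7]
Compare 11 vs 7: take 7 from right. Merged: [4, 7, 7]
Compare 11 vs 18: take 11 from left. Merged: [4, 7, 7, 11]
Compare 19 vs 18: take 18 from right. Merged: [4, 7, 7, 11, 18]
Compare 19 vs 24: take 19 from left. Merged: [4, 7, 7, 11, 18, 19]
Compare 24 vs 24: take 24 from left. Merged: [4, 7, 7, 11, 18, 19, 24]
Append remaining from right: [24]. Merged: [4, 7, 7, 11, 18, 19, 24, 24]

Final merged array: [4, 7, 7, 11, 18, 19, 24, 24]
Total comparisons: 7

The merged array is [4, 7, 7, 11, 18, 19, 24, 24], requiring 7 comparisons. The merge step runs in O(n) time where n is the total number of elements.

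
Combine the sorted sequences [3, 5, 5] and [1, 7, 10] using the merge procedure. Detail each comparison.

Merging process:

Compare 3 vs 1: take 1 from right. Merged: [1]
Compare 3 vs 7: take 3 from left. Merged: [1, 3]
Compare 5 vs 7: take 5 from left. Merged: [1, 3, 5]
Compare 5 vs 7: take 5 from left. Merged: [1, 3, 5, 5]
Append remaining from right: [7, 10]. Merged: [1, 3, 5, 5, 7, 10]

Final merged array: [1, 3, 5, 5, 7, 10]
Total comparisons: 4

The merged array is [1, 3, 5, 5, 7, 10], requiring 4 comparisons. The merge step runs in O(n) time where n is the total number of elements.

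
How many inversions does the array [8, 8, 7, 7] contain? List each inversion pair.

Finding inversions in [8, 8, 7, 7]:

(0, 2): arr[0]=8 > arr[2]=7
(0, 3): arr[0]=8 > arr[3]=7
(1, 2): arr[1]=8 > arr[2]=7
(1, 3): arr[1]=8 > arr[3]=7

Total inversions: 4

The array has 4 inversion(s): (0,2), (0,3), (1,2), (1,3). Each pair (i,j) satisfies i < j and arr[i] > arr[j].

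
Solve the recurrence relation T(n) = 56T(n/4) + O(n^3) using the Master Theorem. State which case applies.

Master Theorem for T(n) = 56T(n/4) + O(n^3):

a = 56, b = 4, c = 3
log_b(a) = log_4(56) = 2.9037

Case 3: c = 3 > log_4(56) = 2.9037
T(n) = O(n^3) = O(n^3)

For T(n) = 56T(n/4) + O(n^3): log_4(56) = 2.9037. This is Case 3 of the Master Theorem (c > log_b(a), work dominated by root), giving O(n^3).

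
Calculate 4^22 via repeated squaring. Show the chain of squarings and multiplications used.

Computing 4^22 by squaring (build up from 4^1; each line after the first costs one multiplication):

4^1 = 4
4^2 = (4^1)^2 = 4^2 = 16
4^4 = (4^2)^2 = 16^2 = 256
4^5 = 4 * 4^4 = 4 * 256 = 1024
4^10 = (4^5)^2 = 1024^2 = 1048576
4^11 = 4 * 4^10 = 4 * 1048576 = 4194304
4^22 = (4^11)^2 = 4194304^2 = 17592186044416

Result: 17592186044416
Multiplications needed: 6 (6 lines after 4^1)

4^22 = 17592186044416. Using exponentiation by squaring, this requires 6 multiplications. The key idea: if the exponent is even, square the half-power; if odd, multiply by the base once.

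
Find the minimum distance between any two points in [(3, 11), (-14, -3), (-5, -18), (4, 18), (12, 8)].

Computing all pairwise distances among 5 points:

d((3, 11), (-14, -3)) = 22.0227
d((3, 11), (-5, -18)) = 30.0832
d((3, 11), (4, 18)) = 7.0711 <-- minimum
d((3, 11), (12, 8)) = 9.4868
d((-14, -3), (-5, -18)) = 17.4929
d((-14, -3), (4, 18)) = 27.6586
d((-14, -3), (12, 8)) = 28.2312
d((-5, -18), (4, 18)) = 37.108
d((-5, -18), (12, 8)) = 31.0644
d((4, 18), (12, 8)) = 12.8062

Closest pair: (3, 11) and (4, 18) with distance 7.0711

The closest pair is (3, 11) and (4, 18) with Euclidean distance 7.0711. For 5 points, brute-force pairwise comparison is shown above. For large n, the divide-and-conquer algorithm (sort by x, recurse on halves, check the dividing strip) achieves O(n log n).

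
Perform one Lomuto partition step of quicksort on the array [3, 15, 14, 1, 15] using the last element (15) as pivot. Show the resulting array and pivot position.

Lomuto partition with pivot = 15:

Initial array: [3, 15, 14, 1, 15]

arr[0]=3 <= 15: swap with position 0, array becomes [3, 15, 14, 1, 15]
arr[1]=15 <= 15: swap with position 1, array becomes [3, 15, 14, 1, 15]
arr[2]=14 <= 15: swap with position 2, array becomes [3, 15, 14, 1, 15]
arr[3]=1 <= 15: swap with position 3, array becomes [3, 15, 14, 1, 15]

Place pivot at position 4: [3, 15, 14, 1, 15]
Pivot position: 4

After partitioning with pivot 15, the array becomes [3, 15, 14, 1, 15]. The pivot is placed at index 4. All elements to the left of the pivot are <= 15, and all elements to the right are > 15.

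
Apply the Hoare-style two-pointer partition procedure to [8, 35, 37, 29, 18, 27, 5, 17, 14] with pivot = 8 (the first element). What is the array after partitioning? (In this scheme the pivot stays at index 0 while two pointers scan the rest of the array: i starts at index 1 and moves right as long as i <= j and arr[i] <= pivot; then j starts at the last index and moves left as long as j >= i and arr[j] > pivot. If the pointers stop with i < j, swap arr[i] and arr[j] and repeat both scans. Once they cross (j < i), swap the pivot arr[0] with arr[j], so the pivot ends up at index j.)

Hoare-style two-pointer partition with pivot = 8:

Initial array: [8, 35, 37, 29, 18, 27, 5, 17, 14]

Pointers start at i = 1, j = 8.
i stops at index 1 (arr[1]=35 > 8), j stops at index 6 (arr[6]=5 <= 8): swap arr[1] and arr[6], array becomes [8, 5, 37, 29, 18, 27, 35, 17, 14]
i ends at 2, j ends at 1: the pointers have crossed (j < i), so scanning stops.

Swap pivot arr[0] with arr[1] to place pivot at position 1: [5, 8, 37, 29, 18, 27, 35, 17, 14]
Pivot position: 1

After partitioning with pivot 8, the array becomes [5, 8, 37, 29, 18, 27, 35, 17, 14]. The pivot is placed at index 1. All elements to the left of the pivot are <= 8, and all elements to the right are > 8.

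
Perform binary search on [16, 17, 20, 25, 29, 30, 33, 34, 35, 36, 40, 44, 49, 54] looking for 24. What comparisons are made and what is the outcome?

Binary search for 24 in [16, 17, 20, 25, 29, 30, 33, 34, 35, 36, 40, 44, 49, 54]:

lo=0, hi=13, mid=6, arr[mid]=33 -> 33 > 24, search left half
lo=0, hi=5, mid=2, arr[mid]=20 -> 20 < 24, search right half
lo=3, hi=5, mid=4, arr[mid]=29 -> 29 > 24, search left half
lo=3, hi=3, mid=3, arr[mid]=25 -> 25 > 24, search left half
lo=3 > hi=2, target 24 not found

Binary search determines that 24 is not in the array after 4 comparisons. The search space was exhausted without finding the target.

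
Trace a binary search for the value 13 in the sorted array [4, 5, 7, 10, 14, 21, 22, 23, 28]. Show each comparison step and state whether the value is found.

Binary search for 13 in [4, 5, 7, 10, 14, 21, 22, 23, 28]:

lo=0, hi=8, mid=4, arr[mid]=14 -> 14 > 13, search left half
lo=0, hi=3, mid=1, arr[mid]=5 -> 5 < 13, search right half
lo=2, hi=3, mid=2, arr[mid]=7 -> 7 < 13, search right half
lo=3, hi=3, mid=3, arr[mid]=10 -> 10 < 13, search right half
lo=4 > hi=3, target 13 not found

Binary search determines that 13 is not in the array after 4 comparisons. The search space was exhausted without finding the target.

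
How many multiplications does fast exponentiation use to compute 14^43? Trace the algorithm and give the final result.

Computing 14^43 by squaring (build up from 14^1; each line after the first costs one multiplication):

14^1 = 14
14^2 = (14^1)^2 = 14^2 = 196
14^4 = (14^2)^2 = 196^2 = 38416
14^5 = 14 * 14^4 = 14 * 38416 = 537824
14^10 = (14^5)^2 = 537824^2 = 289254654976
14^20 = (14^10)^2 = 289254654976^2 = 83668255425284801560576
14^21 = 14 * 14^20 = 14 * 83668255425284801560576 = 1171355575953987221848064
14^42 = (14^21)^2 = 1171355575953987221848064^2 = 1372073885318497127491074758162987278899500548096
14^43 = 14 * 14^42 = 14 * 1372073885318497127491074758162987278899500548096 = 19209034394458959784875046614281821904593007673344

Result: 19209034394458959784875046614281821904593007673344
Multiplications needed: 8 (8 lines after 14^1)

14^43 = 19209034394458959784875046614281821904593007673344. Using exponentiation by squaring, this requires 8 multiplications. The key idea: if the exponent is even, square the half-power; if odd, multiply by the base once.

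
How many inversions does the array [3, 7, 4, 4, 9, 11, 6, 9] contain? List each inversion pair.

Finding inversions in [3, 7, 4, 4, 9, 11, 6, 9]:

(1, 2): arr[1]=7 > arr[2]=4
(1, 3): arr[1]=7 > arr[3]=4
(1, 6): arr[1]=7 > arr[6]=6
(4, 6): arr[4]=9 > arr[6]=6
(5, 6): arr[5]=11 > arr[6]=6
(5, 7): arr[5]=11 > arr[7]=9

Total inversions: 6

The array has 6 inversion(s): (1,2), (1,3), (1,6), (4,6), (5,6), (5,7). Each pair (i,j) satisfies i < j and arr[i] > arr[j].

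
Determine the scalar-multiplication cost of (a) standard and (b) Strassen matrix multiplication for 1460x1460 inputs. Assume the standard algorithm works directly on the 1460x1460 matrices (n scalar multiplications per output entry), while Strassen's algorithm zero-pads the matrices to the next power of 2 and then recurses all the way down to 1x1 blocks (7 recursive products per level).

Matrix multiplication for 1460x1460 matrices:

Strassen's algorithm requires power-of-2 dimensions. Pad 1460x1460 to 2048x2048 (next power of 2).

Standard algorithm: 1460^3 = 3112136000 multiplications
Strassen's algorithm: 7^(log2(2048)) = 7^11 = 1977326743 multiplications
Savings: 3112136000 - 1977326743 = 1134809257 multiplications

Standard: 3112136000 multiplications (1460^3). Strassen: 1977326743 multiplications (7^11, after padding to 2048x2048). Strassen reduces 8 recursive multiplications to 7 at each level.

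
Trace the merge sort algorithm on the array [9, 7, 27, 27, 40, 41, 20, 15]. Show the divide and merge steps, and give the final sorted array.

Merge sort trace:

Split: [9, 7, 27, 27, 40, 41, 20, 15] -> [9, 7, 27, 27] and [40, 41, 20, 15]
  Split: [9, 7, 27, 27] -> [9, 7] and [27, 27]
    Split: [9, 7] -> [9] and [7]
    Merge: [9] + [7] -> [7, 9]
    Split: [27, 27] -> [27] and [27]
    Merge: [27] + [27] -> [27, 27]
  Merge: [7, 9] + [27, 27] -> [7, 9, 27, 27]
  Split: [40, 41, 20, 15] -> [40, 41] and [20, 15]
    Split: [40, 41] -> [40] and [41]
    Merge: [40] + [41] -> [40, 41]
    Split: [20, 15] -> [20] and [15]
    Merge: [20] + [15] -> [15, 20]
  Merge: [40, 41] + [15, 20] -> [15, 20, 40, 41]
Merge: [7, 9, 27, 27] + [15, 20, 40, 41] -> [7, 9, 15, 20, 27, 27, 40, 41]

Final sorted array: [7, 9, 15, 20, 27, 27, 40, 41]

The merge sort proceeds by recursively splitting the array and merging sorted halves.
After all merges, the sorted array is [7, 9, 15, 20, 27, 27, 40, 41].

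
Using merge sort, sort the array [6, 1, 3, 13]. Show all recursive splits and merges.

Merge sort trace:

Split: [6, 1, 3, 13] -> [6, 1] and [3, 13]
  Split: [6, 1] -> [6] and [1]
  Merge: [6] + [1] -> [1, 6]
  Split: [3, 13] -> [3] and [13]
  Merge: [3] + [13] -> [3, 13]
Merge: [1, 6] + [3, 13] -> [1, 3, 6, 13]

Final sorted array: [1, 3, 6, 13]

The merge sort proceeds by recursively splitting the array and merging sorted halves.
After all merges, the sorted array is [1, 3, 6, 13].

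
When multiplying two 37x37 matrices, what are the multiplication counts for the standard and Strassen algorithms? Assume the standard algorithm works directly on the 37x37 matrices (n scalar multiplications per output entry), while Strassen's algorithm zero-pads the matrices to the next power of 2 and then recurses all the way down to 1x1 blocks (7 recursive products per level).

Matrix multiplication for 37x37 matrices:

Strassen's algorithm requires power-of-2 dimensions. Pad 37x37 to 64x64 (next power of 2).

Standard algorithm: 37^3 = 50653 multiplications
Strassen's algorithm: 7^(log2(64)) = 7^6 = 117649 multiplications
Difference: 50653 - 117649 = -66996 (Strassen uses MORE here due to padding overhead — for small or just-over-power-of-2 n, padding can outweigh the per-level savings)

Standard: 50653 multiplications (37^3). Strassen: 117649 multiplications (7^6, after padding to 64x64). Strassen reduces 8 recursive multiplications to 7 at each level.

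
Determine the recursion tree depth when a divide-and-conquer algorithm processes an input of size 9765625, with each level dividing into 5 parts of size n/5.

For divide and conquer with division factor 5:

Problem sizes at each level:
Level 0: 9765625
Level 1: 1953125
Level 2: 390625
Level 3: 78125
Level 4: 15625
Level 5: 3125
Level 6: 625
Level 7: 125
Level 8: 25
Level 9: 5
Level 10: 1

The root is level 0 and the size-1 base case is level 10 (the tree spans levels 0 through 10, i.e. 11 levels counting the root), so the depth is the number of divisions: log_5(9765625) = 10

The recursion tree depth is log_5(9765625) = 10. At each level, the problem size is divided by 5, so it takes 10 divisions to reduce to a base case of size 1. The algorithm makes 5 recursive calls at each level.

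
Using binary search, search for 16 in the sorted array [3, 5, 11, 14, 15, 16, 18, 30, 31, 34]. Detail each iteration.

Binary search for 16 in [3, 5, 11, 14, 15, 16, 18, 30, 31, 34]:

lo=0, hi=9, mid=4, arr[mid]=15 -> 15 < 16, search right half
lo=5, hi=9, mid=7, arr[mid]=30 -> 30 > 16, search left half
lo=5, hi=6, mid=5, arr[mid]=16 -> Found target at index 5!

Binary search finds 16 at index 5 after 3 comparisons. The search repeatedly halves the search space by comparing with the middle element.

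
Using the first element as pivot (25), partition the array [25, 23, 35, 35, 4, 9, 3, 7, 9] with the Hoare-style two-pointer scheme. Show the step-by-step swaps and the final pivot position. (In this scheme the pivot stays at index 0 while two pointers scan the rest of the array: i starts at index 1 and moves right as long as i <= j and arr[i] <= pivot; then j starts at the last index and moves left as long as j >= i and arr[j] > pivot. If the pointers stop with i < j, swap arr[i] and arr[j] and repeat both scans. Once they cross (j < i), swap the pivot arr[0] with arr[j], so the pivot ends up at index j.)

Hoare-style two-pointer partition with pivot = 25:

Initial array: [25, 23, 35, 35, 4, 9, 3, 7, 9]

Pointers start at i = 1, j = 8.
i stops at index 2 (arr[2]=35 > 25), j stops at index 8 (arr[8]=9 <= 25): swap arr[2] and arr[8], array becomes [25, 23, 9, 35, 4, 9, 3, 7, 35]
i stops at index 3 (arr[3]=35 > 25), j stops at index 7 (arr[7]=7 <= 25): swap arr[3] and arr[7], array becomes [25, 23, 9, 7, 4, 9, 3, 35, 35]
i ends at 7, j ends at 6: the pointers have crossed (j < i), so scanning stops.

Swap pivot arr[0] with arr[6] to place pivot at position 6: [3, 23, 9, 7, 4, 9, 25, 35, 35]
Pivot position: 6

After partitioning with pivot 25, the array becomes [3, 23, 9, 7, 4, 9, 25, 35, 35]. The pivot is placed at index 6. All elements to the left of the pivot are <= 25, and all elements to the right are > 25.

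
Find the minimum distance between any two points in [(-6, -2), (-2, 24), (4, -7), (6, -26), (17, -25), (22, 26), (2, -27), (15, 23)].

Computing all pairwise distances among 8 points:

d((-6, -2), (-2, 24)) = 26.3059
d((-6, -2), (4, -7)) = 11.1803
d((-6, -2), (6, -26)) = 26.8328
d((-6, -2), (17, -25)) = 32.5269
d((-6, -2), (22, 26)) = 39.598
d((-6, -2), (2, -27)) = 26.2488
d((-6, -2), (15, 23)) = 32.6497
d((-2, 24), (4, -7)) = 31.5753
d((-2, 24), (6, -26)) = 50.636
d((-2, 24), (17, -25)) = 52.5547
d((-2, 24), (22, 26)) = 24.0832
d((-2, 24), (2, -27)) = 51.1566
d((-2, 24), (15, 23)) = 17.0294
d((4, -7), (6, -26)) = 19.105
d((4, -7), (17, -25)) = 22.2036
d((4, -7), (22, 26)) = 37.5899
d((4, -7), (2, -27)) = 20.0998
d((4, -7), (15, 23)) = 31.9531
d((6, -26), (17, -25)) = 11.0454
d((6, -26), (22, 26)) = 54.4059
d((6, -26), (2, -27)) = 4.1231 <-- minimum
d((6, -26), (15, 23)) = 49.8197
d((17, -25), (22, 26)) = 51.2445
d((17, -25), (2, -27)) = 15.1327
d((17, -25), (15, 23)) = 48.0416
d((22, 26), (2, -27)) = 56.648
d((22, 26), (15, 23)) = 7.6158
d((2, -27), (15, 23)) = 51.6624

Closest pair: (6, -26) and (2, -27) with distance 4.1231

The closest pair is (6, -26) and (2, -27) with Euclidean distance 4.1231. For 8 points, brute-force pairwise comparison is shown above. For large n, the divide-and-conquer algorithm (sort by x, recurse on halves, check the dividing strip) achieves O(n log n).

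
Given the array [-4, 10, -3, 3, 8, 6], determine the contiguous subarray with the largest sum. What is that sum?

Using Kadane's algorithm on [-4, 10, -3, 3, 8, 6]:

Scanning through the array:
Position 1 (value 10): max_ending_here = 10, max_so_far = 10
Position 2 (value -3): max_ending_here = 7, max_so_far = 10
Position 3 (value 3): max_ending_here = 10, max_so_far = 10
Position 4 (value 8): max_ending_here = 18, max_so_far = 18
Position 5 (value 6): max_ending_here = 24, max_so_far = 24

Maximum subarray: [10, -3, 3, 8, 6]
Maximum sum: 24

The maximum subarray is [10, -3, 3, 8, 6] with sum 24. This subarray runs from index 1 to index 5.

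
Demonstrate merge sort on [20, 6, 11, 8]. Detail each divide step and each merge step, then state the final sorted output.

Merge sort trace:

Split: [20, 6, 11, 8] -> [20, 6] and [11, 8]
  Split: [20, 6] -> [20] and [6]
  Merge: [20] + [6] -> [6, 20]
  Split: [11, 8] -> [11] and [8]
  Merge: [11] + [8] -> [8, 11]
Merge: [6, 20] + [8, 11] -> [6, 8, 11, 20]

Final sorted array: [6, 8, 11, 20]

The merge sort proceeds by recursively splitting the array and merging sorted halves.
After all merges, the sorted array is [6, 8, 11, 20].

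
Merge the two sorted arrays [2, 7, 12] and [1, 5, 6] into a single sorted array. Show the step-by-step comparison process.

Merging process:

Compare 2 vs 1: take 1 from right. Merged: [1]
Compare 2 vs 5: take 2 from left. Merged: [1, 2]
Compare 7 vs 5: take 5 from right. Merged: [1, 2, 5]
Compare 7 vs 6: take 6 from right. Merged: [1, 2, 5, 6]
Append remaining from left: [7, 12]. Merged: [1, 2, 5, 6, 7, 12]

Final merged array: [1, 2, 5, 6, 7, 12]
Total comparisons: 4

The merged array is [1, 2, 5, 6, 7, 12], requiring 4 comparisons. The merge step runs in O(n) time where n is the total number of elements.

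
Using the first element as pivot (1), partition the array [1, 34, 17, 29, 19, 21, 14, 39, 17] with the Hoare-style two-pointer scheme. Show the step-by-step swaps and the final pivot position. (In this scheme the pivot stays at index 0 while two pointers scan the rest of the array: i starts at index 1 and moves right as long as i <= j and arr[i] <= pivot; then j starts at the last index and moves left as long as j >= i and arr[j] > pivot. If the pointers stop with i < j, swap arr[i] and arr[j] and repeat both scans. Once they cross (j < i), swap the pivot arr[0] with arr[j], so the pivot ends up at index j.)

Hoare-style two-pointer partition with pivot = 1:

Initial array: [1, 34, 17, 29, 19, 21, 14, 39, 17]

Pointers start at i = 1, j = 8.
i ends at 1, j ends at 0: the pointers have crossed (j < i), so scanning stops.

j = 0, so swapping arr[0] with arr[j] leaves the pivot at position 0: [1, 34, 17, 29, 19, 21, 14, 39, 17]
Pivot position: 0

After partitioning with pivot 1, the array becomes [1, 34, 17, 29, 19, 21, 14, 39, 17]. The pivot is placed at index 0. All elements to the left of the pivot are <= 1, and all elements to the right are > 1.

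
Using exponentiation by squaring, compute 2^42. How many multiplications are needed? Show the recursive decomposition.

Computing 2^42 by squaring (build up from 2^1; each line after the first costs one multiplication):

2^1 = 2
2^2 = (2^1)^2 = 2^2 = 4
2^4 = (2^2)^2 = 4^2 = 16
2^5 = 2 * 2^4 = 2 * 16 = 32
2^10 = (2^5)^2 = 32^2 = 1024
2^20 = (2^10)^2 = 1024^2 = 1048576
2^21 = 2 * 2^20 = 2 * 1048576 = 2097152
2^42 = (2^21)^2 = 2097152^2 = 4398046511104

Result: 4398046511104
Multiplications needed: 7 (7 lines after 2^1)

2^42 = 4398046511104. Using exponentiation by squaring, this requires 7 multiplications. The key idea: if the exponent is even, square the half-power; if odd, multiply by the base once.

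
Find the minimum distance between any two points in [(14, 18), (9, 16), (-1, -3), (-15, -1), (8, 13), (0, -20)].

Computing all pairwise distances among 6 points:

d((14, 18), (9, 16)) = 5.3852
d((14, 18), (-1, -3)) = 25.807
d((14, 18), (-15, -1)) = 34.6699
d((14, 18), (8, 13)) = 7.8102
d((14, 18), (0, -20)) = 40.4969
d((9, 16), (-1, -3)) = 21.4709
d((9, 16), (-15, -1)) = 29.4109
d((9, 16), (8, 13)) = 3.1623 <-- minimum
d((9, 16), (0, -20)) = 37.108
d((-1, -3), (-15, -1)) = 14.1421
d((-1, -3), (8, 13)) = 18.3576
d((-1, -3), (0, -20)) = 17.0294
d((-15, -1), (8, 13)) = 26.9258
d((-15, -1), (0, -20)) = 24.2074
d((8, 13), (0, -20)) = 33.9559

Closest pair: (9, 16) and (8, 13) with distance 3.1623

The closest pair is (9, 16) and (8, 13) with Euclidean distance 3.1623. For 6 points, brute-force pairwise comparison is shown above. For large n, the divide-and-conquer algorithm (sort by x, recurse on halves, check the dividing strip) achieves O(n log n).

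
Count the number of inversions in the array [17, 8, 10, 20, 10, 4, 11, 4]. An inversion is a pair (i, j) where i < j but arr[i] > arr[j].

Finding inversions in [17, 8, 10, 20, 10, 4, 11, 4]:

(0, 1): arr[0]=17 > arr[1]=8
(0, 2): arr[0]=17 > arr[2]=10
(0, 4): arr[0]=17 > arr[4]=10
(0, 5): arr[0]=17 > arr[5]=4
(0, 6): arr[0]=17 > arr[6]=11
(0, 7): arr[0]=17 > arr[7]=4
(1, 5): arr[1]=8 > arr[5]=4
(1, 7): arr[1]=8 > arr[7]=4
(2, 5): arr[2]=10 > arr[5]=4
(2, 7): arr[2]=10 > arr[7]=4
(3, 4): arr[3]=20 > arr[4]=10
(3, 5): arr[3]=20 > arr[5]=4
(3, 6): arr[3]=20 > arr[6]=11
(3, 7): arr[3]=20 > arr[7]=4
(4, 5): arr[4]=10 > arr[5]=4
(4, 7): arr[4]=10 > arr[7]=4
(6, 7): arr[6]=11 > arr[7]=4

Total inversions: 17

The array has 17 inversion(s): (0,1), (0,2), (0,4), (0,5), (0,6), (0,7), (1,5), (1,7), (2,5), (2,7), (3,4), (3,5), (3,6), (3,7), (4,5), (4,7), (6,7). Each pair (i,j) satisfies i < j and arr[i] > arr[j].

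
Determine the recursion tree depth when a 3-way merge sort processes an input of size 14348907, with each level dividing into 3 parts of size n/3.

For divide and conquer with division factor 3:

Problem sizes at each level:
Level 0: 14348907
Level 1: 4782969
Level 2: 1594323
Level 3: 531441
Level 4: 177147
Level 5: 59049
Level 6: 19683
Level 7: 6561
Level 8: 2187
Level 9: 729
Level 10: 243
Level 11: 81
Level 12: 27
Level 13: 9
Level 14: 3
Level 15: 1

The root is level 0 and the size-1 base case is level 15 (the tree spans levels 0 through 15, i.e. 16 levels counting the root), so the depth is the number of divisions: log_3(14348907) = 15

The recursion tree depth is log_3(14348907) = 15. At each level, the problem size is divided by 3, so it takes 15 divisions to reduce to a base case of size 1. The algorithm makes 3 recursive calls at each level.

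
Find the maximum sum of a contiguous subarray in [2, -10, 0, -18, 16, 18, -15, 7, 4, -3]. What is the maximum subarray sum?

Using Kadane's algorithm on [2, -10, 0, -18, 16, 18, -15, 7, 4, -3]:

Scanning through the array:
Position 1 (value -10): max_ending_here = -8, max_so_far = 2
Position 2 (value 0): max_ending_here = 0, max_so_far = 2
Position 3 (value -18): max_ending_here = -18, max_so_far = 2
Position 4 (value 16): max_ending_here = 16, max_so_far = 16
Position 5 (value 18): max_ending_here = 34, max_so_far = 34
Position 6 (value -15): max_ending_here = 19, max_so_far = 34
Position 7 (value 7): max_ending_here = 26, max_so_far = 34
Position 8 (value 4): max_ending_here = 30, max_so_far = 34
Position 9 (value -3): max_ending_here = 27, max_so_far = 34

Maximum subarray: [16, 18]
Maximum sum: 34

The maximum subarray is [16, 18] with sum 34. This subarray runs from index 4 to index 5.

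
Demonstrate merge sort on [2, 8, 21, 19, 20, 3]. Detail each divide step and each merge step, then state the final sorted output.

Merge sort trace:

Split: [2, 8, 21, 19, 20, 3] -> [2, 8, 21] and [19, 20, 3]
  Split: [2, 8, 21] -> [2] and [8, 21]
    Split: [8, 21] -> [8] and [21]
    Merge: [8] + [21] -> [8, 21]
  Merge: [2] + [8, 21] -> [2, 8, 21]
  Split: [19, 20, 3] -> [19] and [20, 3]
    Split: [20, 3] -> [20] and [3]
    Merge: [20] + [3] -> [3, 20]
  Merge: [19] + [3, 20] -> [3, 19, 20]
Merge: [2, 8, 21] + [3, 19, 20] -> [2, 3, 8, 19, 20, 21]

Final sorted array: [2, 3, 8, 19, 20, 21]

The merge sort proceeds by recursively splitting the array and merging sorted halves.
After all merges, the sorted array is [2, 3, 8, 19, 20, 21].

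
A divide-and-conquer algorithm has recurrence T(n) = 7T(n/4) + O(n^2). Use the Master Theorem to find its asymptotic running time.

Master Theorem for T(n) = 7T(n/4) + O(n^2):

a = 7, b = 4, c = 2
log_b(a) = log_4(7) = 1.4037

Case 3: c = 2 > log_4(7) = 1.4037
T(n) = O(n^2) = O(n^2)

For T(n) = 7T(n/4) + O(n^2): log_4(7) = 1.4037. This is Case 3 of the Master Theorem (c > log_b(a), work dominated by root), giving O(n^2).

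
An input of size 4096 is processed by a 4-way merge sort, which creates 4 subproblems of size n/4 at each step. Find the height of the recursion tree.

For divide and conquer with division factor 4:

Problem sizes at each level:
Level 0: 4096
Level 1: 1024
Level 2: 256
Level 3: 64
Level 4: 16
Level 5: 4
Level 6: 1

The root is level 0 and the size-1 base case is level 6 (the tree spans levels 0 through 6, i.e. 7 levels counting the root), so the depth is the number of divisions: log_4(4096) = 6

The recursion tree depth is log_4(4096) = 6. At each level, the problem size is divided by 4, so it takes 6 divisions to reduce to a base case of size 1. The algorithm makes 4 recursive calls at each level.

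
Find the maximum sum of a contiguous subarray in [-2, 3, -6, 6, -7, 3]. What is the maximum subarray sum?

Using Kadane's algorithm on [-2, 3, -6, 6, -7, 3]:

Scanning through the array:
Position 1 (value 3): max_ending_here = 3, max_so_far = 3
Position 2 (value -6): max_ending_here = -3, max_so_far = 3
Position 3 (value 6): max_ending_here = 6, max_so_far = 6
Position 4 (value -7): max_ending_here = -1, max_so_far = 6
Position 5 (value 3): max_ending_here = 3, max_so_far = 6

Maximum subarray: [6]
Maximum sum: 6

The maximum subarray is [6] with sum 6. This subarray runs from index 3 to index 3.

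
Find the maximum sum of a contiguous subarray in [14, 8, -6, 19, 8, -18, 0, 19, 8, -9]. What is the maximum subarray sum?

Using Kadane's algorithm on [14, 8, -6, 19, 8, -18, 0, 19, 8, -9]:

Scanning through the array:
Position 1 (value 8): max_ending_here = 22, max_so_far = 22
Position 2 (value -6): max_ending_here = 16, max_so_far = 22
Position 3 (value 19): max_ending_here = 35, max_so_far = 35
Position 4 (value 8): max_ending_here = 43, max_so_far = 43
Position 5 (value -18): max_ending_here = 25, max_so_far = 43
Position 6 (value 0): max_ending_here = 25, max_so_far = 43
Position 7 (value 19): max_ending_here = 44, max_so_far = 44
Position 8 (value 8): max_ending_here = 52, max_so_far = 52
Position 9 (value -9): max_ending_here = 43, max_so_far = 52

Maximum subarray: [14, 8, -6, 19, 8, -18, 0, 19, 8]
Maximum sum: 52

The maximum subarray is [14, 8, -6, 19, 8, -18, 0, 19, 8] with sum 52. This subarray runs from index 0 to index 8.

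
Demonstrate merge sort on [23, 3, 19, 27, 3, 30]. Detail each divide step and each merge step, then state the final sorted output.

Merge sort trace:

Split: [23, 3, 19, 27, 3, 30] -> [23, 3, 19] and [27, 3, 30]
  Split: [23, 3, 19] -> [23] and [3, 19]
    Split: [3, 19] -> [3] and [19]
    Merge: [3] + [19] -> [3, 19]
  Merge: [23] + [3, 19] -> [3, 19, 23]
  Split: [27, 3, 30] -> [27] and [3, 30]
    Split: [3, 30] -> [3] and [30]
    Merge: [3] + [30] -> [3, 30]
  Merge: [27] + [3, 30] -> [3, 27, 30]
Merge: [3, 19, 23] + [3, 27, 30] -> [3, 3, 19, 23, 27, 30]

Final sorted array: [3, 3, 19, 23, 27, 30]

The merge sort proceeds by recursively splitting the array and merging sorted halves.
After all merges, the sorted array is [3, 3, 19, 23, 27, 30].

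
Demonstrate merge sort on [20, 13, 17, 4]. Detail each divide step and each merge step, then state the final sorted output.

Merge sort trace:

Split: [20, 13, 17, 4] -> [20, 13] and [17, 4]
  Split: [20, 13] -> [20] and [13]
  Merge: [20] + [13] -> [13, 20]
  Split: [17, 4] -> [17] and [4]
  Merge: [17] + [4] -> [4, 17]
Merge: [13, 20] + [4, 17] -> [4, 13, 17, 20]

Final sorted array: [4, 13, 17, 20]

The merge sort proceeds by recursively splitting the array and merging sorted halves.
After all merges, the sorted array is [4, 13, 17, 20].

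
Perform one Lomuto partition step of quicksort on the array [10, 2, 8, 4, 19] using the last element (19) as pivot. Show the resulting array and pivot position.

Lomuto partition with pivot = 19:

Initial array: [10, 2, 8, 4, 19]

arr[0]=10 <= 19: swap with position 0, array becomes [10, 2, 8, 4, 19]
arr[1]=2 <= 19: swap with position 1, array becomes [10, 2, 8, 4, 19]
arr[2]=8 <= 19: swap with position 2, array becomes [10, 2, 8, 4, 19]
arr[3]=4 <= 19: swap with position 3, array becomes [10, 2, 8, 4, 19]

Place pivot at position 4: [10, 2, 8, 4, 19]
Pivot position: 4

After partitioning with pivot 19, the array becomes [10, 2, 8, 4, 19]. The pivot is placed at index 4. All elements to the left of the pivot are <= 19, and all elements to the right are > 19.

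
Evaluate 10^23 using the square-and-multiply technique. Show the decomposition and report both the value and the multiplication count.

Computing 10^23 by squaring (build up from 10^1; each line after the first costs one multiplication):

10^1 = 10
10^2 = (10^1)^2 = 10^2 = 100
10^4 = (10^2)^2 = 100^2 = 10000
10^5 = 10 * 10^4 = 10 * 10000 = 100000
10^10 = (10^5)^2 = 100000^2 = 10000000000
10^11 = 10 * 10^10 = 10 * 10000000000 = 100000000000
10^22 = (10^11)^2 = 100000000000^2 = 10000000000000000000000
10^23 = 10 * 10^22 = 10 * 10000000000000000000000 = 100000000000000000000000

Result: 100000000000000000000000
Multiplications needed: 7 (7 lines after 10^1)

10^23 = 100000000000000000000000. Using exponentiation by squaring, this requires 7 multiplications. The key idea: if the exponent is even, square the half-power; if odd, multiply by the base once.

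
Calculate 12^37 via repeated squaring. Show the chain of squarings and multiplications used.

Computing 12^37 by squaring (build up from 12^1; each line after the first costs one multiplication):

12^1 = 12
12^2 = (12^1)^2 = 12^2 = 144
12^4 = (12^2)^2 = 144^2 = 20736
12^8 = (12^4)^2 = 20736^2 = 429981696
12^9 = 12 * 12^8 = 12 * 429981696 = 5159780352
12^18 = (12^9)^2 = 5159780352^2 = 26623333280885243904
12^36 = (12^18)^2 = 26623333280885243904^2 = 708801874985091845381344307009569161216
12^37 = 12 * 12^36 = 12 * 708801874985091845381344307009569161216 = 8505622499821102144576131684114829934592

Result: 8505622499821102144576131684114829934592
Multiplications needed: 7 (7 lines after 12^1)

12^37 = 8505622499821102144576131684114829934592. Using exponentiation by squaring, this requires 7 multiplications. The key idea: if the exponent is even, square the half-power; if odd, multiply by the base once.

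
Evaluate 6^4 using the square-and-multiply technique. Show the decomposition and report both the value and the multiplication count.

Computing 6^4 by squaring (build up from 6^1; each line after the first costs one multiplication):

6^1 = 6
6^2 = (6^1)^2 = 6^2 = 36
6^4 = (6^2)^2 = 36^2 = 1296

Result: 1296
Multiplications needed: 2 (2 lines after 6^1)

6^4 = 1296. Using exponentiation by squaring, this requires 2 multiplications. The key idea: if the exponent is even, square the half-power; if odd, multiply by the base once.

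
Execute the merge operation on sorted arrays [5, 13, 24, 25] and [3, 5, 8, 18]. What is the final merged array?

Merging process:

Compare 5 vs 3: take 3 from right. Merged: [3]
Compare 5 vs 5: take 5 from left. Merged: [3, 5]
Compare 13 vs 5: take 5 from right. Merged: [3, 5, 5]
Compare 13 vs 8: take 8 from right. Merged: [3, 5, 5, 8]
Compare 13 vs 18: take 13 from left. Merged: [3, 5, 5, 8, 13]
Compare 24 vs 18: take 18 from right. Merged: [3, 5, 5, 8, 13, 18]
Append remaining from left: [24, 25]. Merged: [3, 5, 5, 8, 13, 18, 24, 25]

Final merged array: [3, 5, 5, 8, 13, 18, 24, 25]
Total comparisons: 6

The merged array is [3, 5, 5, 8, 13, 18, 24, 25], requiring 6 comparisons. The merge step runs in O(n) time where n is the total number of elements.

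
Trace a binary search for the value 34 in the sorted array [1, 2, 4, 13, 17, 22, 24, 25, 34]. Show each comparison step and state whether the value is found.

Binary search for 34 in [1, 2, 4, 13, 17, 22, 24, 25, 34]:

lo=0, hi=8, mid=4, arr[mid]=17 -> 17 < 34, search right half
lo=5, hi=8, mid=6, arr[mid]=24 -> 24 < 34, search right half
lo=7, hi=8, mid=7, arr[mid]=25 -> 25 < 34, search right half
lo=8, hi=8, mid=8, arr[mid]=34 -> Found target at index 8!

Binary search finds 34 at index 8 after 4 comparisons. The search repeatedly halves the search space by comparing with the middle element.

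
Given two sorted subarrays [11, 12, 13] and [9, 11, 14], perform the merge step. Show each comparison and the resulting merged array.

Merging process:

Compare 11 vs 9: take 9 from right. Merged: [9]
Compare 11 vs 11: take 11 from left. Merged: [9, 11]
Compare 12 vs 11: take 11 from right. Merged: [9, 11, 11]
Compare 12 vs 14: take 12 from left. Merged: [9, 11, 11, 12]
Compare 13 vs 14: take 13 from left. Merged: [9, 11, 11, 12, 13]
Append remaining from right: [14]. Merged: [9, 11, 11, 12, 13, 14]

Final merged array: [9, 11, 11, 12, 13, 14]
Total comparisons: 5

The merged array is [9, 11, 11, 12, 13, 14], requiring 5 comparisons. The merge step runs in O(n) time where n is the total number of elements.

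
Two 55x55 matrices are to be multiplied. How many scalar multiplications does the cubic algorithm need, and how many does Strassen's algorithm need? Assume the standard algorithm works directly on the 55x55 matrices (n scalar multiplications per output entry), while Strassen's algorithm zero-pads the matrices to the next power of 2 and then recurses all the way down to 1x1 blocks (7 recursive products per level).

Matrix multiplication for 55x55 matrices:

Strassen's algorithm requires power-of-2 dimensions. Pad 55x55 to 64x64 (next power of 2).

Standard algorithm: 55^3 = 166375 multiplications
Strassen's algorithm: 7^(log2(64)) = 7^6 = 117649 multiplications
Savings: 166375 - 117649 = 48726 multiplications

Standard: 166375 multiplications (55^3). Strassen: 117649 multiplications (7^6, after padding to 64x64). Strassen reduces 8 recursive multiplications to 7 at each level.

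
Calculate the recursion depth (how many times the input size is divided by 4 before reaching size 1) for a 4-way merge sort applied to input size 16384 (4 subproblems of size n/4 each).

For divide and conquer with division factor 4:

Problem sizes at each level:
Level 0: 16384
Level 1: 4096
Level 2: 1024
Level 3: 256
Level 4: 64
Level 5: 16
Level 6: 4
Level 7: 1

The root is level 0 and the size-1 base case is level 7 (the tree spans levels 0 through 7, i.e. 8 levels counting the root), so the depth is the number of divisions: log_4(16384) = 7

The recursion tree depth is log_4(16384) = 7. At each level, the problem size is divided by 4, so it takes 7 divisions to reduce to a base case of size 1. The algorithm makes 4 recursive calls at each level.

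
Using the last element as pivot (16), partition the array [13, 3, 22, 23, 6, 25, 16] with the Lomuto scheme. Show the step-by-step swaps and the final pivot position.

Lomuto partition with pivot = 16:

Initial array: [13, 3, 22, 23, 6, 25, 16]

arr[0]=13 <= 16: swap with position 0, array becomes [13, 3, 22, 23, 6, 25, 16]
arr[1]=3 <= 16: swap with position 1, array becomes [13, 3, 22, 23, 6, 25, 16]
arr[2]=22 > 16: no swap
arr[3]=23 > 16: no swap
arr[4]=6 <= 16: swap with position 2, array becomes [13, 3, 6, 23, 22, 25, 16]
arr[5]=25 > 16: no swap

Place pivot at position 3: [13, 3, 6, 16, 22, 25, 23]
Pivot position: 3

After partitioning with pivot 16, the array becomes [13, 3, 6, 16, 22, 25, 23]. The pivot is placed at index 3. All elements to the left of the pivot are <= 16, and all elements to the right are > 16.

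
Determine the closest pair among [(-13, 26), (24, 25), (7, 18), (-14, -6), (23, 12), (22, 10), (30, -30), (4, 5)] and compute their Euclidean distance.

Computing all pairwise distances among 8 points:

d((-13, 26), (24, 25)) = 37.0135
d((-13, 26), (7, 18)) = 21.5407
d((-13, 26), (-14, -6)) = 32.0156
d((-13, 26), (23, 12)) = 38.6264
d((-13, 26), (22, 10)) = 38.4838
d((-13, 26), (30, -30)) = 70.6045
d((-13, 26), (4, 5)) = 27.0185
d((24, 25), (7, 18)) = 18.3848
d((24, 25), (-14, -6)) = 49.0408
d((24, 25), (23, 12)) = 13.0384
d((24, 25), (22, 10)) = 15.1327
d((24, 25), (30, -30)) = 55.3263
d((24, 25), (4, 5)) = 28.2843
d((7, 18), (-14, -6)) = 31.8904
d((7, 18), (23, 12)) = 17.088
d((7, 18), (22, 10)) = 17.0
d((7, 18), (30, -30)) = 53.2259
d((7, 18), (4, 5)) = 13.3417
d((-14, -6), (23, 12)) = 41.1461
d((-14, -6), (22, 10)) = 39.3954
d((-14, -6), (30, -30)) = 50.1199
d((-14, -6), (4, 5)) = 21.095
d((23, 12), (22, 10)) = 2.2361 <-- minimum
d((23, 12), (30, -30)) = 42.5793
d((23, 12), (4, 5)) = 20.2485
d((22, 10), (30, -30)) = 40.7922
d((22, 10), (4, 5)) = 18.6815
d((30, -30), (4, 5)) = 43.6005

Closest pair: (23, 12) and (22, 10) with distance 2.2361

The closest pair is (23, 12) and (22, 10) with Euclidean distance 2.2361. For 8 points, brute-force pairwise comparison is shown above. For large n, the divide-and-conquer algorithm (sort by x, recurse on halves, check the dividing strip) achieves O(n log n).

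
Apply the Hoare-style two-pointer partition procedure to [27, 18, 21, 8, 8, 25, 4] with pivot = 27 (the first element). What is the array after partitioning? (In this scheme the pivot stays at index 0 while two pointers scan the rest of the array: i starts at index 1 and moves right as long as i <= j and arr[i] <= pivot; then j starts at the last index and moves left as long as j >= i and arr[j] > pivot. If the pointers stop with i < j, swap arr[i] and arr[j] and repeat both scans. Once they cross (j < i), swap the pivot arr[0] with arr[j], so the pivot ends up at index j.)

Hoare-style two-pointer partition with pivot = 27:

Initial array: [27, 18, 21, 8, 8, 25, 4]

Pointers start at i = 1, j = 6.
i ends at 7, j ends at 6: the pointers have crossed (j < i), so scanning stops.

Swap pivot arr[0] with arr[6] to place pivot at position 6: [4, 18, 21, 8, 8, 25, 27]
Pivot position: 6

After partitioning with pivot 27, the array becomes [4, 18, 21, 8, 8, 25, 27]. The pivot is placed at index 6. All elements to the left of the pivot are <= 27, and all elements to the right are > 27.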